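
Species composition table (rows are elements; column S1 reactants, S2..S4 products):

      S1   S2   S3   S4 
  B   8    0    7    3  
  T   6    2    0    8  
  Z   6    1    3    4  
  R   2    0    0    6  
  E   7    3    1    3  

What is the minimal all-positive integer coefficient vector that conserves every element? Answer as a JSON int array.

Coefficients: [3, 5, 3, 1]

B: 3·8 = 24 | 5·0+3·7+1·3 = 24
T: 3·6 = 18 | 5·2+3·0+1·8 = 18
Z: 3·6 = 18 | 5·1+3·3+1·4 = 18
R: 3·2 = 6 | 5·0+3·0+1·6 = 6
E: 3·7 = 21 | 5·3+3·1+1·3 = 21
gcd(3,5,3,1) = 1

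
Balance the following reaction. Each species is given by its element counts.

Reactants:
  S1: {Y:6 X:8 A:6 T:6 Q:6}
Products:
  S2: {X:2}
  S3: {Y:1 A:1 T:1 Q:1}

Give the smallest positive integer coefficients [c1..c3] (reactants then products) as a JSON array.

Y: 1·6 = 6 | 4·0+6·1 = 6
X: 1·8 = 8 | 4·2+6·0 = 8
A: 1·6 = 6 | 4·0+6·1 = 6
T: 1·6 = 6 | 4·0+6·1 = 6
Q: 1·6 = 6 | 4·0+6·1 = 6
gcd(1,4,6) = 1

Coefficients: [1, 4, 6]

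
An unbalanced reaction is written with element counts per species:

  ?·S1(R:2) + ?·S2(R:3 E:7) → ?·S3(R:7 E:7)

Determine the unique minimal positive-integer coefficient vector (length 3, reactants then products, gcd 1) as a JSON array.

Coefficients: [2, 1, 1]

R: 2·2+1·3 = 7 | 1·7 = 7
E: 2·0+1·7 = 7 | 1·7 = 7
gcd(2,1,1) = 1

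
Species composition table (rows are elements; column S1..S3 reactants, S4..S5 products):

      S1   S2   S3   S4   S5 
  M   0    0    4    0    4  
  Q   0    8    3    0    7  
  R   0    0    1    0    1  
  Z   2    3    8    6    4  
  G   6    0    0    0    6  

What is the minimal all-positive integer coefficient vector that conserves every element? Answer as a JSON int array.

Coefficients: [4, 2, 4, 5, 4]

M: 4·0+2·0+4·4 = 16 | 5·0+4·4 = 16
Q: 4·0+2·8+4·3 = 28 | 5·0+4·7 = 28
R: 4·0+2·0+4·1 = 4 | 5·0+4·1 = 4
Z: 4·2+2·3+4·8 = 46 | 5·6+4·4 = 46
G: 4·6+2·0+4·0 = 24 | 5·0+4·6 = 24
gcd(4,2,4,5,4) = 1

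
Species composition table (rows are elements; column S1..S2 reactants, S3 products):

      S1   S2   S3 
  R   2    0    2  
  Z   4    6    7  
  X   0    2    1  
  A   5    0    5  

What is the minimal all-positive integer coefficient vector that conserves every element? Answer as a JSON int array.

Coefficients: [2, 1, 2]

R: 2·2+1·0 = 4 | 2·2 = 4
Z: 2·4+1·6 = 14 | 2·7 = 14
X: 2·0+1·2 = 2 | 2·1 = 2
A: 2·5+1·0 = 10 | 2·5 = 10
gcd(2,1,2) = 1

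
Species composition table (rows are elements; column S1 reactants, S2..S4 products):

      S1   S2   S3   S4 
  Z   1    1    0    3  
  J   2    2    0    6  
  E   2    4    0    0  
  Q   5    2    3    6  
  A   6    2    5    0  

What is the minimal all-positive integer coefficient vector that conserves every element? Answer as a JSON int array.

Coefficients: [6, 3, 6, 1]

Z: 6·1 = 6 | 3·1+6·0+1·3 = 6
J: 6·2 = 12 | 3·2+6·0+1·6 = 12
E: 6·2 = 12 | 3·4+6·0+1·0 = 12
Q: 6·5 = 30 | 3·2+6·3+1·6 = 30
A: 6·6 = 36 | 3·2+6·5+1·0 = 36
gcd(6,3,6,1) = 1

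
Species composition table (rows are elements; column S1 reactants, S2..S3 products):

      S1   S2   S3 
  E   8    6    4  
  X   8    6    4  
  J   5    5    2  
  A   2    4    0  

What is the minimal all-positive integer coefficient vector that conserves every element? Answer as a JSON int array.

Coefficients: [4, 2, 5]

E: 4·8 = 32 | 2·6+5·4 = 32
X: 4·8 = 32 | 2·6+5·4 = 32
J: 4·5 = 20 | 2·5+5·2 = 20
A: 4·2 = 8 | 2·4+5·0 = 8
gcd(4,2,5) = 1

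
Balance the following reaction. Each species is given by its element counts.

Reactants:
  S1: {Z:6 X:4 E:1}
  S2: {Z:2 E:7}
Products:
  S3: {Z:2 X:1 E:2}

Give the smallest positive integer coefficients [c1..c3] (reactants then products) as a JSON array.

Z: 1·6+1·2 = 8 | 4·2 = 8
X: 1·4+1·0 = 4 | 4·1 = 4
E: 1·1+1·7 = 8 | 4·2 = 8
gcd(1,1,4) = 1

Coefficients: [1, 1, 4]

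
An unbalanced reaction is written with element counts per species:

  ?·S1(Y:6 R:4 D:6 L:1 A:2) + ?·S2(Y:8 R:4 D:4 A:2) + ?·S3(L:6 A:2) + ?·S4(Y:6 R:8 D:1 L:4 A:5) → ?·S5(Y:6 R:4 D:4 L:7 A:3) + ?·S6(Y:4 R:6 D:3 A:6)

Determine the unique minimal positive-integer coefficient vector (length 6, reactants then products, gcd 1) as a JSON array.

Y: 4·6+1·8+5·0+2·6 = 44 | 6·6+2·4 = 44
R: 4·4+1·4+5·0+2·8 = 36 | 6·4+2·6 = 36
D: 4·6+1·4+5·0+2·1 = 30 | 6·4+2·3 = 30
L: 4·1+1·0+5·6+2·4 = 42 | 6·7+2·0 = 42
A: 4·2+1·2+5·2+2·5 = 30 | 6·3+2·6 = 30
gcd(4,1,5,2,6,2) = 1

Coefficients: [4, 1, 5, 2, 6, 2]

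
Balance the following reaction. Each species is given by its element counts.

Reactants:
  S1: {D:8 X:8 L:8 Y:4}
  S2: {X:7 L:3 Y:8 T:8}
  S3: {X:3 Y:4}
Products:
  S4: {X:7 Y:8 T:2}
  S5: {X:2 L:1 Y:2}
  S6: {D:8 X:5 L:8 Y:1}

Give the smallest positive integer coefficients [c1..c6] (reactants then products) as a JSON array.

Coefficients: [6, 1, 3, 4, 3, 6]

D: 6·8+1·0+3·0 = 48 | 4·0+3·0+6·8 = 48
X: 6·8+1·7+3·3 = 64 | 4·7+3·2+6·5 = 64
L: 6·8+1·3+3·0 = 51 | 4·0+3·1+6·8 = 51
Y: 6·4+1·8+3·4 = 44 | 4·8+3·2+6·1 = 44
T: 6·0+1·8+3·0 = 8 | 4·2+3·0+6·0 = 8
gcd(6,1,3,4,3,6) = 1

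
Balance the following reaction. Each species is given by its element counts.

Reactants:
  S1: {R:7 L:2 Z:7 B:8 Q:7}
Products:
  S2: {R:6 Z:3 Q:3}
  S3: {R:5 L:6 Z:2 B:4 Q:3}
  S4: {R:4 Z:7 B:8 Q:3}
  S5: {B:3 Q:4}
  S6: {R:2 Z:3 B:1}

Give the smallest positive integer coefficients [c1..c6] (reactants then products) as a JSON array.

R: 3·7 = 21 | 1·6+1·5+1·4+3·0+3·2 = 21
L: 3·2 = 6 | 1·0+1·6+1·0+3·0+3·0 = 6
Z: 3·7 = 21 | 1·3+1·2+1·7+3·0+3·3 = 21
B: 3·8 = 24 | 1·0+1·4+1·8+3·3+3·1 = 24
Q: 3·7 = 21 | 1·3+1·3+1·3+3·4+3·0 = 21
gcd(3,1,1,1,3,3) = 1

Coefficients: [3, 1, 1, 1, 3, 3]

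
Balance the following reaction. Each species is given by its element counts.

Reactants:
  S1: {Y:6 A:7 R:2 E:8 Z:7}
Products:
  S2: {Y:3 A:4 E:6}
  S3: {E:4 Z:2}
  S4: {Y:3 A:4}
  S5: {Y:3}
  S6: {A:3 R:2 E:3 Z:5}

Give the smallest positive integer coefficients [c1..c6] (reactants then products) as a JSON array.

Y: 6·6 = 36 | 1·3+6·0+5·3+6·3+6·0 = 36
A: 6·7 = 42 | 1·4+6·0+5·4+6·0+6·3 = 42
R: 6·2 = 12 | 1·0+6·0+5·0+6·0+6·2 = 12
E: 6·8 = 48 | 1·6+6·4+5·0+6·0+6·3 = 48
Z: 6·7 = 42 | 1·0+6·2+5·0+6·0+6·5 = 42
gcd(6,1,6,5,6,6) = 1

Coefficients: [6, 1, 6, 5, 6, 6]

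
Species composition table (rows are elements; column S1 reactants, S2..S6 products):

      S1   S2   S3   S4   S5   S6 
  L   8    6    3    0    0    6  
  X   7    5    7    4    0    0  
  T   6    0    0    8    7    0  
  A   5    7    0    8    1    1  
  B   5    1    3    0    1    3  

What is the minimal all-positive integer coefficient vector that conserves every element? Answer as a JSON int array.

L: 6·8 = 48 | 2·6+4·3+1·0+4·0+4·6 = 48
X: 6·7 = 42 | 2·5+4·7+1·4+4·0+4·0 = 42
T: 6·6 = 36 | 2·0+4·0+1·8+4·7+4·0 = 36
A: 6·5 = 30 | 2·7+4·0+1·8+4·1+4·1 = 30
B: 6·5 = 30 | 2·1+4·3+1·0+4·1+4·3 = 30
gcd(6,2,4,1,4,4) = 1

Coefficients: [6, 2, 4, 1, 4, 4]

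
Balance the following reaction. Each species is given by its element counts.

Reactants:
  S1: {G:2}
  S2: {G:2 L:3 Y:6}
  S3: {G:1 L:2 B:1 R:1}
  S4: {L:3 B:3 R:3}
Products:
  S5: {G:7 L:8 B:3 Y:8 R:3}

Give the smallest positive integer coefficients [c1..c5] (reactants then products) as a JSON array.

Coefficients: [5, 4, 3, 2, 3]

G: 5·2+4·2+3·1+2·0 = 21 | 3·7 = 21
L: 5·0+4·3+3·2+2·3 = 24 | 3·8 = 24
B: 5·0+4·0+3·1+2·3 = 9 | 3·3 = 9
Y: 5·0+4·6+3·0+2·0 = 24 | 3·8 = 24
R: 5·0+4·0+3·1+2·3 = 9 | 3·3 = 9
gcd(5,4,3,2,3) = 1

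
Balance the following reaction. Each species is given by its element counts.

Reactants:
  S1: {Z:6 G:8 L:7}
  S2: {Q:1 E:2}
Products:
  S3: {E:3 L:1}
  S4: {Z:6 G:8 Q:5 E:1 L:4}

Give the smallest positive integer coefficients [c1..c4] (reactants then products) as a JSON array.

Z: 1·6+5·0 = 6 | 3·0+1·6 = 6
G: 1·8+5·0 = 8 | 3·0+1·8 = 8
Q: 1·0+5·1 = 5 | 3·0+1·5 = 5
E: 1·0+5·2 = 10 | 3·3+1·1 = 10
L: 1·7+5·0 = 7 | 3·1+1·4 = 7
gcd(1,5,3,1) = 1

Coefficients: [1, 5, 3, 1]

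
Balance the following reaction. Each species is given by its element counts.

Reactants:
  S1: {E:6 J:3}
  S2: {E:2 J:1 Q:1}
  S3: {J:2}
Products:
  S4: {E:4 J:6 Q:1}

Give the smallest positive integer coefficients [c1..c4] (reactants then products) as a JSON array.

Coefficients: [1, 3, 6, 3]

E: 1·6+3·2+6·0 = 12 | 3·4 = 12
J: 1·3+3·1+6·2 = 18 | 3·6 = 18
Q: 1·0+3·1+6·0 = 3 | 3·1 = 3
gcd(1,3,6,3) = 1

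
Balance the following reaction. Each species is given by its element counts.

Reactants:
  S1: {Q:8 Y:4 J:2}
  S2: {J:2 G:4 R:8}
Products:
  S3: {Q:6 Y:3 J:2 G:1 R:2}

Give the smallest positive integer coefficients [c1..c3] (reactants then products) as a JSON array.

Coefficients: [3, 1, 4]

Q: 3·8+1·0 = 24 | 4·6 = 24
Y: 3·4+1·0 = 12 | 4·3 = 12
J: 3·2+1·2 = 8 | 4·2 = 8
G: 3·0+1·4 = 4 | 4·1 = 4
R: 3·0+1·8 = 8 | 4·2 = 8
gcd(3,1,4) = 1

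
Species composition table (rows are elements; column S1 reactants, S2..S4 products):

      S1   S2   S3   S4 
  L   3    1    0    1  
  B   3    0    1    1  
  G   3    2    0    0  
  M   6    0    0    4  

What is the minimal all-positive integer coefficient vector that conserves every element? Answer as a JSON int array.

L: 2·3 = 6 | 3·1+3·0+3·1 = 6
B: 2·3 = 6 | 3·0+3·1+3·1 = 6
G: 2·3 = 6 | 3·2+3·0+3·0 = 6
M: 2·6 = 12 | 3·0+3·0+3·4 = 12
gcd(2,3,3,3) = 1

Coefficients: [2, 3, 3, 3]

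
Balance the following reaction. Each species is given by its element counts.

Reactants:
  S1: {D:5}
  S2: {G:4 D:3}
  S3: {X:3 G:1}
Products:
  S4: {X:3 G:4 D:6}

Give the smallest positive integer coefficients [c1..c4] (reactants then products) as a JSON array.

Coefficients: [3, 3, 4, 4]

X: 3·0+3·0+4·3 = 12 | 4·3 = 12
G: 3·0+3·4+4·1 = 16 | 4·4 = 16
D: 3·5+3·3+4·0 = 24 | 4·6 = 24
gcd(3,3,4,4) = 1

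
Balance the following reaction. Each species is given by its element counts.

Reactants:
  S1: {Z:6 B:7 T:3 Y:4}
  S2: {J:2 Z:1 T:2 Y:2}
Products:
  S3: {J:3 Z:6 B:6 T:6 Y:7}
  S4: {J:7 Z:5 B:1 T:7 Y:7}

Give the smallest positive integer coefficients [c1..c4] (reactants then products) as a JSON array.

J: 1·0+5·2 = 10 | 1·3+1·7 = 10
Z: 1·6+5·1 = 11 | 1·6+1·5 = 11
B: 1·7+5·0 = 7 | 1·6+1·1 = 7
T: 1·3+5·2 = 13 | 1·6+1·7 = 13
Y: 1·4+5·2 = 14 | 1·7+1·7 = 14
gcd(1,5,1,1) = 1

Coefficients: [1, 5, 1, 1]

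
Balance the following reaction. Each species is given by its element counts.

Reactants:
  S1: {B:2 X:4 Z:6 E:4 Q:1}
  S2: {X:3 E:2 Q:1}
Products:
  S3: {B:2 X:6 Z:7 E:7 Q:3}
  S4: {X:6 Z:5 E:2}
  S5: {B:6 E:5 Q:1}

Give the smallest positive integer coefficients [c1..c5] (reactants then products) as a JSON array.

B: 6·2+4·0 = 12 | 3·2+3·0+1·6 = 12
X: 6·4+4·3 = 36 | 3·6+3·6+1·0 = 36
Z: 6·6+4·0 = 36 | 3·7+3·5+1·0 = 36
E: 6·4+4·2 = 32 | 3·7+3·2+1·5 = 32
Q: 6·1+4·1 = 10 | 3·3+3·0+1·1 = 10
gcd(6,4,3,3,1) = 1

Coefficients: [6, 4, 3, 3, 1]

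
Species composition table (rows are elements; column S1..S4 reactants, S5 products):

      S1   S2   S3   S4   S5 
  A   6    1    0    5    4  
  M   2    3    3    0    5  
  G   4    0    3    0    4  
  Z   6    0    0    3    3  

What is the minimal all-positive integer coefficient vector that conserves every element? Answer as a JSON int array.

Coefficients: [2, 3, 4, 1, 5]

A: 2·6+3·1+4·0+1·5 = 20 | 5·4 = 20
M: 2·2+3·3+4·3+1·0 = 25 | 5·5 = 25
G: 2·4+3·0+4·3+1·0 = 20 | 5·4 = 20
Z: 2·6+3·0+4·0+1·3 = 15 | 5·3 = 15
gcd(2,3,4,1,5) = 1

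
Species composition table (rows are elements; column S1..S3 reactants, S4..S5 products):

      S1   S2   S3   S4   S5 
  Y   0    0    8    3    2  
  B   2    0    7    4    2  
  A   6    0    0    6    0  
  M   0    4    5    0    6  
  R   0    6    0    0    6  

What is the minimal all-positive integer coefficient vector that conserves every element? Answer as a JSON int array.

Coefficients: [2, 5, 2, 2, 5]

Y: 2·0+5·0+2·8 = 16 | 2·3+5·2 = 16
B: 2·2+5·0+2·7 = 18 | 2·4+5·2 = 18
A: 2·6+5·0+2·0 = 12 | 2·6+5·0 = 12
M: 2·0+5·4+2·5 = 30 | 2·0+5·6 = 30
R: 2·0+5·6+2·0 = 30 | 2·0+5·6 = 30
gcd(2,5,2,2,5) = 1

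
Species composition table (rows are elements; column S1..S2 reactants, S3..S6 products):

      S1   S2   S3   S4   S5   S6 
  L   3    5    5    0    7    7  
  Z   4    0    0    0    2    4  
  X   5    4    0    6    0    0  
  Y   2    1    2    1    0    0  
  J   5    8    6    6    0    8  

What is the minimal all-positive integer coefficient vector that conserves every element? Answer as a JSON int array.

Coefficients: [2, 5, 2, 5, 2, 1]

L: 2·3+5·5 = 31 | 2·5+5·0+2·7+1·7 = 31
Z: 2·4+5·0 = 8 | 2·0+5·0+2·2+1·4 = 8
X: 2·5+5·4 = 30 | 2·0+5·6+2·0+1·0 = 30
Y: 2·2+5·1 = 9 | 2·2+5·1+2·0+1·0 = 9
J: 2·5+5·8 = 50 | 2·6+5·6+2·0+1·8 = 50
gcd(2,5,2,5,2,1) = 1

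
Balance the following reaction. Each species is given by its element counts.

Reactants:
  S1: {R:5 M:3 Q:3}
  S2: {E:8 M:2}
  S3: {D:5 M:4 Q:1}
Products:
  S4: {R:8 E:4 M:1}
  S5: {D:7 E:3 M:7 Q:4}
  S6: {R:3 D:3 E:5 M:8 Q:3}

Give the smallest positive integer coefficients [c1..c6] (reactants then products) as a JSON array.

R: 5·5+4·0+6·0 = 25 | 2·8+3·0+3·3 = 25
D: 5·0+4·0+6·5 = 30 | 2·0+3·7+3·3 = 30
E: 5·0+4·8+6·0 = 32 | 2·4+3·3+3·5 = 32
M: 5·3+4·2+6·4 = 47 | 2·1+3·7+3·8 = 47
Q: 5·3+4·0+6·1 = 21 | 2·0+3·4+3·3 = 21
gcd(5,4,6,2,3,3) = 1

Coefficients: [5, 4, 6, 2, 3, 3]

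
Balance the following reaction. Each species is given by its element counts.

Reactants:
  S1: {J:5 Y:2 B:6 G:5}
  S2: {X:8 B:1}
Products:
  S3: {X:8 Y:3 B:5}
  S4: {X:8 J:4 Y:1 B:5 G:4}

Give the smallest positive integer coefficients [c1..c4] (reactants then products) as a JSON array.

Coefficients: [4, 6, 1, 5]

X: 4·0+6·8 = 48 | 1·8+5·8 = 48
J: 4·5+6·0 = 20 | 1·0+5·4 = 20
Y: 4·2+6·0 = 8 | 1·3+5·1 = 8
B: 4·6+6·1 = 30 | 1·5+5·5 = 30
G: 4·5+6·0 = 20 | 1·0+5·4 = 20
gcd(4,6,1,5) = 1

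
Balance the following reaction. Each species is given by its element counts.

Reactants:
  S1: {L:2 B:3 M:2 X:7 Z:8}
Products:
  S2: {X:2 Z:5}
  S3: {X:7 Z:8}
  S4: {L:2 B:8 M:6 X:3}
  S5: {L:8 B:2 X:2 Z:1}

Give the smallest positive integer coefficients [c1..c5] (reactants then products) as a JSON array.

Coefficients: [6, 3, 4, 2, 1]

L: 6·2 = 12 | 3·0+4·0+2·2+1·8 = 12
B: 6·3 = 18 | 3·0+4·0+2·8+1·2 = 18
M: 6·2 = 12 | 3·0+4·0+2·6+1·0 = 12
X: 6·7 = 42 | 3·2+4·7+2·3+1·2 = 42
Z: 6·8 = 48 | 3·5+4·8+2·0+1·1 = 48
gcd(6,3,4,2,1) = 1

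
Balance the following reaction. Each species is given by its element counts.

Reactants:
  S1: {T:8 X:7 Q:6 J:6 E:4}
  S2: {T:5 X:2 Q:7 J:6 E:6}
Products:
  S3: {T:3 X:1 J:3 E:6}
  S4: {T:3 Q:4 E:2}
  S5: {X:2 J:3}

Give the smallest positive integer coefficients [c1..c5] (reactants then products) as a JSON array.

Coefficients: [1, 2, 1, 5, 5]

T: 1·8+2·5 = 18 | 1·3+5·3+5·0 = 18
X: 1·7+2·2 = 11 | 1·1+5·0+5·2 = 11
Q: 1·6+2·7 = 20 | 1·0+5·4+5·0 = 20
J: 1·6+2·6 = 18 | 1·3+5·0+5·3 = 18
E: 1·4+2·6 = 16 | 1·6+5·2+5·0 = 16
gcd(1,2,1,5,5) = 1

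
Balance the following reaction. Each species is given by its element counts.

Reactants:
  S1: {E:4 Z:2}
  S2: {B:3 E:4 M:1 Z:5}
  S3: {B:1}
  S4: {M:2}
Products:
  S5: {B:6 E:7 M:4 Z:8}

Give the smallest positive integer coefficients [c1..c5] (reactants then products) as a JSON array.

Coefficients: [1, 6, 6, 5, 4]

B: 1·0+6·3+6·1+5·0 = 24 | 4·6 = 24
E: 1·4+6·4+6·0+5·0 = 28 | 4·7 = 28
M: 1·0+6·1+6·0+5·2 = 16 | 4·4 = 16
Z: 1·2+6·5+6·0+5·0 = 32 | 4·8 = 32
gcd(1,6,6,5,4) = 1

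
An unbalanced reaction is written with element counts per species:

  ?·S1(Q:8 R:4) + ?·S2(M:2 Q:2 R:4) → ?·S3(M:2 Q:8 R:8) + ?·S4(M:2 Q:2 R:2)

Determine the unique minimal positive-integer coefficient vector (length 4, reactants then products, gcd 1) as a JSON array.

Coefficients: [3, 6, 4, 2]

M: 3·0+6·2 = 12 | 4·2+2·2 = 12
Q: 3·8+6·2 = 36 | 4·8+2·2 = 36
R: 3·4+6·4 = 36 | 4·8+2·2 = 36
gcd(3,6,4,2) = 1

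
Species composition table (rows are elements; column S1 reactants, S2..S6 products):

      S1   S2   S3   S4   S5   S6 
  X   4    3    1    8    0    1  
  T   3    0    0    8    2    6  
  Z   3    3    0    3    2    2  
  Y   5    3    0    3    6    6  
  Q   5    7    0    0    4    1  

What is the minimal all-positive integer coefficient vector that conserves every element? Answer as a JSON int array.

Coefficients: [6, 3, 6, 1, 2, 1]

X: 6·4 = 24 | 3·3+6·1+1·8+2·0+1·1 = 24
T: 6·3 = 18 | 3·0+6·0+1·8+2·2+1·6 = 18
Z: 6·3 = 18 | 3·3+6·0+1·3+2·2+1·2 = 18
Y: 6·5 = 30 | 3·3+6·0+1·3+2·6+1·6 = 30
Q: 6·5 = 30 | 3·7+6·0+1·0+2·4+1·1 = 30
gcd(6,3,6,1,2,1) = 1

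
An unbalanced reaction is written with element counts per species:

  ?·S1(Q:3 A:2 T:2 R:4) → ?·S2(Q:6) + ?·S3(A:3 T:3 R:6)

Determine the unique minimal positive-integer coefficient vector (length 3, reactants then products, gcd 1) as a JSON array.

Coefficients: [6, 3, 4]

Q: 6·3 = 18 | 3·6+4·0 = 18
A: 6·2 = 12 | 3·0+4·3 = 12
T: 6·2 = 12 | 3·0+4·3 = 12
R: 6·4 = 24 | 3·0+4·6 = 24
gcd(6,3,4) = 1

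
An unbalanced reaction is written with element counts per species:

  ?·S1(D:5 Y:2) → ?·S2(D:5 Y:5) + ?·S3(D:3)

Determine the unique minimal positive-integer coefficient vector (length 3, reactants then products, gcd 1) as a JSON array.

Coefficients: [5, 2, 5]

D: 5·5 = 25 | 2·5+5·3 = 25
Y: 5·2 = 10 | 2·5+5·0 = 10
gcd(5,2,5) = 1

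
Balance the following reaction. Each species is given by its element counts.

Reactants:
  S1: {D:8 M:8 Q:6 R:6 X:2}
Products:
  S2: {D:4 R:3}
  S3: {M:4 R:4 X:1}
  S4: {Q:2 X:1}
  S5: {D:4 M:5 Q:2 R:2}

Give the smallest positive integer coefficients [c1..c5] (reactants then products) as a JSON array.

D: 3·8 = 24 | 2·4+1·0+5·0+4·4 = 24
M: 3·8 = 24 | 2·0+1·4+5·0+4·5 = 24
Q: 3·6 = 18 | 2·0+1·0+5·2+4·2 = 18
R: 3·6 = 18 | 2·3+1·4+5·0+4·2 = 18
X: 3·2 = 6 | 2·0+1·1+5·1+4·0 = 6
gcd(3,2,1,5,4) = 1

Coefficients: [3, 2, 1, 5, 4]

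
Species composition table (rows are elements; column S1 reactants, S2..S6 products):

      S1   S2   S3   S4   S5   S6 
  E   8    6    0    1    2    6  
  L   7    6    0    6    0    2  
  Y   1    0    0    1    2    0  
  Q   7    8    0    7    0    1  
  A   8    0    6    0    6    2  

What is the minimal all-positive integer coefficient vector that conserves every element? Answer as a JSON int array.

Coefficients: [6, 1, 5, 4, 1, 6]

E: 6·8 = 48 | 1·6+5·0+4·1+1·2+6·6 = 48
L: 6·7 = 42 | 1·6+5·0+4·6+1·0+6·2 = 42
Y: 6·1 = 6 | 1·0+5·0+4·1+1·2+6·0 = 6
Q: 6·7 = 42 | 1·8+5·0+4·7+1·0+6·1 = 42
A: 6·8 = 48 | 1·0+5·6+4·0+1·6+6·2 = 48
gcd(6,1,5,4,1,6) = 1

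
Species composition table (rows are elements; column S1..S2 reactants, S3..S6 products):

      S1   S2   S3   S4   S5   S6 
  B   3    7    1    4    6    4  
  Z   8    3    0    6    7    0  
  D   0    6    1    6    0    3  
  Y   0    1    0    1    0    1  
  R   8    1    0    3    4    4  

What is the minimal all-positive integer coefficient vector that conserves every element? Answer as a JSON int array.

Coefficients: [3, 5, 6, 3, 3, 2]

B: 3·3+5·7 = 44 | 6·1+3·4+3·6+2·4 = 44
Z: 3·8+5·3 = 39 | 6·0+3·6+3·7+2·0 = 39
D: 3·0+5·6 = 30 | 6·1+3·6+3·0+2·3 = 30
Y: 3·0+5·1 = 5 | 6·0+3·1+3·0+2·1 = 5
R: 3·8+5·1 = 29 | 6·0+3·3+3·4+2·4 = 29
gcd(3,5,6,3,3,2) = 1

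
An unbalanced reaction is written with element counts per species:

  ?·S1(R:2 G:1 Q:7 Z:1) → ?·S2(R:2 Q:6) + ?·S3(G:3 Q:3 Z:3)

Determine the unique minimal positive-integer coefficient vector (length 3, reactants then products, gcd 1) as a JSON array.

R: 3·2 = 6 | 3·2+1·0 = 6
G: 3·1 = 3 | 3·0+1·3 = 3
Q: 3·7 = 21 | 3·6+1·3 = 21
Z: 3·1 = 3 | 3·0+1·3 = 3
gcd(3,3,1) = 1

Coefficients: [3, 3, 1]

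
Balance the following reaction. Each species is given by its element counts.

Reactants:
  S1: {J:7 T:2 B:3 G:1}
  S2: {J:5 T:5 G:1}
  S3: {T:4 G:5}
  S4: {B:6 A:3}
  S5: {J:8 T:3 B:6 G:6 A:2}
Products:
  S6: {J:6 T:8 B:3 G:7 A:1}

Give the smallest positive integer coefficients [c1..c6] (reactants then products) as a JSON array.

J: 1·7+3·5+5·0+1·0+1·8 = 30 | 5·6 = 30
T: 1·2+3·5+5·4+1·0+1·3 = 40 | 5·8 = 40
B: 1·3+3·0+5·0+1·6+1·6 = 15 | 5·3 = 15
G: 1·1+3·1+5·5+1·0+1·6 = 35 | 5·7 = 35
A: 1·0+3·0+5·0+1·3+1·2 = 5 | 5·1 = 5
gcd(1,3,5,1,1,5) = 1

Coefficients: [1, 3, 5, 1, 1, 5]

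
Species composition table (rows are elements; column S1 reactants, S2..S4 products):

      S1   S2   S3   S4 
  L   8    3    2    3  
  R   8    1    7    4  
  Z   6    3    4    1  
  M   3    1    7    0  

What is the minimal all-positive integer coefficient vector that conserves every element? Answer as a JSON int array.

Coefficients: [4, 5, 1, 5]

L: 4·8 = 32 | 5·3+1·2+5·3 = 32
R: 4·8 = 32 | 5·1+1·7+5·4 = 32
Z: 4·6 = 24 | 5·3+1·4+5·1 = 24
M: 4·3 = 12 | 5·1+1·7+5·0 = 12
gcd(4,5,1,5) = 1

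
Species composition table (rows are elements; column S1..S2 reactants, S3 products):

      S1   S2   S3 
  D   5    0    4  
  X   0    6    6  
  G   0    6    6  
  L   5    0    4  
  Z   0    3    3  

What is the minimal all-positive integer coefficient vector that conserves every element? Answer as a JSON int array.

D: 4·5+5·0 = 20 | 5·4 = 20
X: 4·0+5·6 = 30 | 5·6 = 30
G: 4·0+5·6 = 30 | 5·6 = 30
L: 4·5+5·0 = 20 | 5·4 = 20
Z: 4·0+5·3 = 15 | 5·3 = 15
gcd(4,5,5) = 1

Coefficients: [4, 5, 5]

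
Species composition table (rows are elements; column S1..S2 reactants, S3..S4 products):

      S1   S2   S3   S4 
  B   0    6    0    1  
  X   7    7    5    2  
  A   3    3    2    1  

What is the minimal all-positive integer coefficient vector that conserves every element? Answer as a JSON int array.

Coefficients: [5, 1, 6, 6]

B: 5·0+1·6 = 6 | 6·0+6·1 = 6
X: 5·7+1·7 = 42 | 6·5+6·2 = 42
A: 5·3+1·3 = 18 | 6·2+6·1 = 18
gcd(5,1,6,6) = 1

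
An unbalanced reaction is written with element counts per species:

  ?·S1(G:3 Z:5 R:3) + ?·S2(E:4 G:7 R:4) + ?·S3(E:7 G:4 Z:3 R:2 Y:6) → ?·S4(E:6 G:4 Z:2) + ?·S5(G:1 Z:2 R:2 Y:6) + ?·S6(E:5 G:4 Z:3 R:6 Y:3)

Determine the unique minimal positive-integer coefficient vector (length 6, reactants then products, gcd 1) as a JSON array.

E: 2·0+1·4+6·7 = 46 | 6·6+5·0+2·5 = 46
G: 2·3+1·7+6·4 = 37 | 6·4+5·1+2·4 = 37
Z: 2·5+1·0+6·3 = 28 | 6·2+5·2+2·3 = 28
R: 2·3+1·4+6·2 = 22 | 6·0+5·2+2·6 = 22
Y: 2·0+1·0+6·6 = 36 | 6·0+5·6+2·3 = 36
gcd(2,1,6,6,5,2) = 1

Coefficients: [2, 1, 6, 6, 5, 2]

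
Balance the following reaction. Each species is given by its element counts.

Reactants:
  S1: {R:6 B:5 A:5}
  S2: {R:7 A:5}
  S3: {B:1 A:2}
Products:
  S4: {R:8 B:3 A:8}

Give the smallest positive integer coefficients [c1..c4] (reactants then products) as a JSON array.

Coefficients: [2, 4, 5, 5]

R: 2·6+4·7+5·0 = 40 | 5·8 = 40
B: 2·5+4·0+5·1 = 15 | 5·3 = 15
A: 2·5+4·5+5·2 = 40 | 5·8 = 40
gcd(2,4,5,5) = 1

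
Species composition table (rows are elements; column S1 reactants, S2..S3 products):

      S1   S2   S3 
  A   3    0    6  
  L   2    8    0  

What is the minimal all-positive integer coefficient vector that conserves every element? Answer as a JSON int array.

Coefficients: [4, 1, 2]

A: 4·3 = 12 | 1·0+2·6 = 12
L: 4·2 = 8 | 1·8+2·0 = 8
gcd(4,1,2) = 1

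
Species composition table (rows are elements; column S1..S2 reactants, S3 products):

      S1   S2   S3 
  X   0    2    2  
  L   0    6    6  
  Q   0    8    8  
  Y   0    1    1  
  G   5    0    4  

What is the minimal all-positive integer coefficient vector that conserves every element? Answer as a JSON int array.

X: 4·0+5·2 = 10 | 5·2 = 10
L: 4·0+5·6 = 30 | 5·6 = 30
Q: 4·0+5·8 = 40 | 5·8 = 40
Y: 4·0+5·1 = 5 | 5·1 = 5
G: 4·5+5·0 = 20 | 5·4 = 20
gcd(4,5,5) = 1

Coefficients: [4, 5, 5]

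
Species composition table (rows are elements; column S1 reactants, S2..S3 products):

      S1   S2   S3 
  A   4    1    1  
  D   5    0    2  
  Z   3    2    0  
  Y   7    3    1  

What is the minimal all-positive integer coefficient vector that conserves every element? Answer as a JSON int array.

A: 2·4 = 8 | 3·1+5·1 = 8
D: 2·5 = 10 | 3·0+5·2 = 10
Z: 2·3 = 6 | 3·2+5·0 = 6
Y: 2·7 = 14 | 3·3+5·1 = 14
gcd(2,3,5) = 1

Coefficients: [2, 3, 5]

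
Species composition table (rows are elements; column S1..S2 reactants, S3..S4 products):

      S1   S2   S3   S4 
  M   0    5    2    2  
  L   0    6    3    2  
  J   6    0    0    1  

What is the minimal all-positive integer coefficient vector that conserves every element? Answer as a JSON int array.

Coefficients: [1, 4, 4, 6]

M: 1·0+4·5 = 20 | 4·2+6·2 = 20
L: 1·0+4·6 = 24 | 4·3+6·2 = 24
J: 1·6+4·0 = 6 | 4·0+6·1 = 6
gcd(1,4,4,6) = 1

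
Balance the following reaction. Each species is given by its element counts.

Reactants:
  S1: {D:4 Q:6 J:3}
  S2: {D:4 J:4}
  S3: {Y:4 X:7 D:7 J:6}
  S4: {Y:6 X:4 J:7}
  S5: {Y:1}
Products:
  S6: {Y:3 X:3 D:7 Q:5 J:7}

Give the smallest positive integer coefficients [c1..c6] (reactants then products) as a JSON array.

Coefficients: [5, 2, 2, 1, 4, 6]

Y: 5·0+2·0+2·4+1·6+4·1 = 18 | 6·3 = 18
X: 5·0+2·0+2·7+1·4+4·0 = 18 | 6·3 = 18
D: 5·4+2·4+2·7+1·0+4·0 = 42 | 6·7 = 42
Q: 5·6+2·0+2·0+1·0+4·0 = 30 | 6·5 = 30
J: 5·3+2·4+2·6+1·7+4·0 = 42 | 6·7 = 42
gcd(5,2,2,1,4,6) = 1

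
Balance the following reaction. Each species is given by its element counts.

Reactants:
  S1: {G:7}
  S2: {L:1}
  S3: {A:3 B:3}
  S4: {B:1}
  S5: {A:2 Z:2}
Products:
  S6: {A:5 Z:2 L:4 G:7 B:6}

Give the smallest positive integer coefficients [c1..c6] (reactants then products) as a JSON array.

Coefficients: [1, 4, 1, 3, 1, 1]

A: 1·0+4·0+1·3+3·0+1·2 = 5 | 1·5 = 5
Z: 1·0+4·0+1·0+3·0+1·2 = 2 | 1·2 = 2
L: 1·0+4·1+1·0+3·0+1·0 = 4 | 1·4 = 4
G: 1·7+4·0+1·0+3·0+1·0 = 7 | 1·7 = 7
B: 1·0+4·0+1·3+3·1+1·0 = 6 | 1·6 = 6
gcd(1,4,1,3,1,1) = 1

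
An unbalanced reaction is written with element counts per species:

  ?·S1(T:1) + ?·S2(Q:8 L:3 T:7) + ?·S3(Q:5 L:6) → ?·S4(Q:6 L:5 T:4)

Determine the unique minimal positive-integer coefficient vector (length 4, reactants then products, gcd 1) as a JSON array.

Coefficients: [5, 1, 2, 3]

Q: 5·0+1·8+2·5 = 18 | 3·6 = 18
L: 5·0+1·3+2·6 = 15 | 3·5 = 15
T: 5·1+1·7+2·0 = 12 | 3·4 = 12
gcd(5,1,2,3) = 1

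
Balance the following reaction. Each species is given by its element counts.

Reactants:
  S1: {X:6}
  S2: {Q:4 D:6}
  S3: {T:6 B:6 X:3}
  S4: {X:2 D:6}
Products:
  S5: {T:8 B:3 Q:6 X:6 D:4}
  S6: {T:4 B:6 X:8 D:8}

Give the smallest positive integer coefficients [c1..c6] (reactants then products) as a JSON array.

Coefficients: [4, 3, 6, 5, 2, 5]

T: 4·0+3·0+6·6+5·0 = 36 | 2·8+5·4 = 36
B: 4·0+3·0+6·6+5·0 = 36 | 2·3+5·6 = 36
Q: 4·0+3·4+6·0+5·0 = 12 | 2·6+5·0 = 12
X: 4·6+3·0+6·3+5·2 = 52 | 2·6+5·8 = 52
D: 4·0+3·6+6·0+5·6 = 48 | 2·4+5·8 = 48
gcd(4,3,6,5,2,5) = 1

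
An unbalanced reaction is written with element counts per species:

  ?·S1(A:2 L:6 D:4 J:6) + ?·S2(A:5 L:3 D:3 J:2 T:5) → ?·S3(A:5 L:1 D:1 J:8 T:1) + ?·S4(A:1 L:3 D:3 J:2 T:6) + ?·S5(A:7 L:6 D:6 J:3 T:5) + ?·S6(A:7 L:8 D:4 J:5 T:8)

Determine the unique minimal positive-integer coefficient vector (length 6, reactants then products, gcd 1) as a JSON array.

A: 2·2+6·5 = 34 | 1·5+1·1+3·7+1·7 = 34
L: 2·6+6·3 = 30 | 1·1+1·3+3·6+1·8 = 30
D: 2·4+6·3 = 26 | 1·1+1·3+3·6+1·4 = 26
J: 2·6+6·2 = 24 | 1·8+1·2+3·3+1·5 = 24
T: 2·0+6·5 = 30 | 1·1+1·6+3·5+1·8 = 30
gcd(2,6,1,1,3,1) = 1

Coefficients: [2, 6, 1, 1, 3, 1]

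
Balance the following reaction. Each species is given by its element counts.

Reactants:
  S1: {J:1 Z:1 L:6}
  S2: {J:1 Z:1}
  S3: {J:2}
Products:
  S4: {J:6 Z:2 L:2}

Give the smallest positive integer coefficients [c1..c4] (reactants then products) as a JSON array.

J: 1·1+5·1+6·2 = 18 | 3·6 = 18
Z: 1·1+5·1+6·0 = 6 | 3·2 = 6
L: 1·6+5·0+6·0 = 6 | 3·2 = 6
gcd(1,5,6,3) = 1

Coefficients: [1, 5, 6, 3]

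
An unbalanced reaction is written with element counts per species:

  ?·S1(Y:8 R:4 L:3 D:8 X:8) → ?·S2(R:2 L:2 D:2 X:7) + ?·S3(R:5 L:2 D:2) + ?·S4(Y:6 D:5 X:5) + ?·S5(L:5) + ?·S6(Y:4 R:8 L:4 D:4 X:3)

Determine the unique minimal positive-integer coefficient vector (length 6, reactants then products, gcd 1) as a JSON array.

Y: 5·8 = 40 | 1·0+2·0+6·6+1·0+1·4 = 40
R: 5·4 = 20 | 1·2+2·5+6·0+1·0+1·8 = 20
L: 5·3 = 15 | 1·2+2·2+6·0+1·5+1·4 = 15
D: 5·8 = 40 | 1·2+2·2+6·5+1·0+1·4 = 40
X: 5·8 = 40 | 1·7+2·0+6·5+1·0+1·3 = 40
gcd(5,1,2,6,1,1) = 1

Coefficients: [5, 1, 2, 6, 1, 1]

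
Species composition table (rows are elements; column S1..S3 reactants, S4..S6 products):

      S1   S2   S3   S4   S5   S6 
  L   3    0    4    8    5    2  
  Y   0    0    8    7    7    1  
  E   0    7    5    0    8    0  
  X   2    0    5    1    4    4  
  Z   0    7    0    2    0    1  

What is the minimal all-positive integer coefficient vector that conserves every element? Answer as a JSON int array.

L: 6·3+1·0+5·4 = 38 | 1·8+4·5+5·2 = 38
Y: 6·0+1·0+5·8 = 40 | 1·7+4·7+5·1 = 40
E: 6·0+1·7+5·5 = 32 | 1·0+4·8+5·0 = 32
X: 6·2+1·0+5·5 = 37 | 1·1+4·4+5·4 = 37
Z: 6·0+1·7+5·0 = 7 | 1·2+4·0+5·1 = 7
gcd(6,1,5,1,4,5) = 1

Coefficients: [6, 1, 5, 1, 4, 5]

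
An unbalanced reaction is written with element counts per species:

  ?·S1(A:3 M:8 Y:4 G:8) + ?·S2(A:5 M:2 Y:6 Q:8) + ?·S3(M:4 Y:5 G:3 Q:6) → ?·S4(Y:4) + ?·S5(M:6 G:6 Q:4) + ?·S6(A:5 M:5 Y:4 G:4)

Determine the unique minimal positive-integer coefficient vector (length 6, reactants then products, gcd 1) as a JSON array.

A: 5·3+1·5+2·0 = 20 | 5·0+5·0+4·5 = 20
M: 5·8+1·2+2·4 = 50 | 5·0+5·6+4·5 = 50
Y: 5·4+1·6+2·5 = 36 | 5·4+5·0+4·4 = 36
G: 5·8+1·0+2·3 = 46 | 5·0+5·6+4·4 = 46
Q: 5·0+1·8+2·6 = 20 | 5·0+5·4+4·0 = 20
gcd(5,1,2,5,5,4) = 1

Coefficients: [5, 1, 2, 5, 5, 4]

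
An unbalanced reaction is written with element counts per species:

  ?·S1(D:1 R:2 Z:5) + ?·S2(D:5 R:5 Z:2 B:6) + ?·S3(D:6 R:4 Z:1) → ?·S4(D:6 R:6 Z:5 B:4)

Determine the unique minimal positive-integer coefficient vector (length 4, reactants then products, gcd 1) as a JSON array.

Coefficients: [2, 2, 1, 3]

D: 2·1+2·5+1·6 = 18 | 3·6 = 18
R: 2·2+2·5+1·4 = 18 | 3·6 = 18
Z: 2·5+2·2+1·1 = 15 | 3·5 = 15
B: 2·0+2·6+1·0 = 12 | 3·4 = 12
gcd(2,2,1,3) = 1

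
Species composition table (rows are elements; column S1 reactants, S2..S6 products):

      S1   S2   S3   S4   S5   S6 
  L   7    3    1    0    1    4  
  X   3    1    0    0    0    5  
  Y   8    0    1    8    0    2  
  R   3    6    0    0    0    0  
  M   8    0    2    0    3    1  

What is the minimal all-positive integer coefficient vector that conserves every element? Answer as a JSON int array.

L: 2·7 = 14 | 1·3+6·1+1·0+1·1+1·4 = 14
X: 2·3 = 6 | 1·1+6·0+1·0+1·0+1·5 = 6
Y: 2·8 = 16 | 1·0+6·1+1·8+1·0+1·2 = 16
R: 2·3 = 6 | 1·6+6·0+1·0+1·0+1·0 = 6
M: 2·8 = 16 | 1·0+6·2+1·0+1·3+1·1 = 16
gcd(2,1,6,1,1,1) = 1

Coefficients: [2, 1, 6, 1, 1, 1]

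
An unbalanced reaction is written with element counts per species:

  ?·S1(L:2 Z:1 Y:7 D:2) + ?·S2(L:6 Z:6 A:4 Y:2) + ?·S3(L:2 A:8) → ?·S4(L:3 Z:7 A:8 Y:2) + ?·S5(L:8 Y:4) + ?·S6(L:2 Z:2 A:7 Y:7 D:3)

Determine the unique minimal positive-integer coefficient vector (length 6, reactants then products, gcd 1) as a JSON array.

L: 6·2+5·6+5·2 = 52 | 4·3+4·8+4·2 = 52
Z: 6·1+5·6+5·0 = 36 | 4·7+4·0+4·2 = 36
A: 6·0+5·4+5·8 = 60 | 4·8+4·0+4·7 = 60
Y: 6·7+5·2+5·0 = 52 | 4·2+4·4+4·7 = 52
D: 6·2+5·0+5·0 = 12 | 4·0+4·0+4·3 = 12
gcd(6,5,5,4,4,4) = 1

Coefficients: [6, 5, 5, 4, 4, 4]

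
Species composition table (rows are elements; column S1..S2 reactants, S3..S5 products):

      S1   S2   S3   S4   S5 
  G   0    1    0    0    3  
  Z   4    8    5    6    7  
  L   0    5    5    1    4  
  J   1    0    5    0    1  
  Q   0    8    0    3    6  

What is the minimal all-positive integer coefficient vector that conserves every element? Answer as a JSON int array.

G: 6·0+3·1 = 3 | 1·0+6·0+1·3 = 3
Z: 6·4+3·8 = 48 | 1·5+6·6+1·7 = 48
L: 6·0+3·5 = 15 | 1·5+6·1+1·4 = 15
J: 6·1+3·0 = 6 | 1·5+6·0+1·1 = 6
Q: 6·0+3·8 = 24 | 1·0+6·3+1·6 = 24
gcd(6,3,1,6,1) = 1

Coefficients: [6, 3, 1, 6, 1]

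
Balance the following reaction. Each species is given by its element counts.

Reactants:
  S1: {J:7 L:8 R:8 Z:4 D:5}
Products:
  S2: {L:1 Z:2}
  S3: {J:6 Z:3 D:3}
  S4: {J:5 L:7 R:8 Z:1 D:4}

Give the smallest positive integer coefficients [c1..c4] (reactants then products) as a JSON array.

Coefficients: [3, 3, 1, 3]

J: 3·7 = 21 | 3·0+1·6+3·5 = 21
L: 3·8 = 24 | 3·1+1·0+3·7 = 24
R: 3·8 = 24 | 3·0+1·0+3·8 = 24
Z: 3·4 = 12 | 3·2+1·3+3·1 = 12
D: 3·5 = 15 | 3·0+1·3+3·4 = 15
gcd(3,3,1,3) = 1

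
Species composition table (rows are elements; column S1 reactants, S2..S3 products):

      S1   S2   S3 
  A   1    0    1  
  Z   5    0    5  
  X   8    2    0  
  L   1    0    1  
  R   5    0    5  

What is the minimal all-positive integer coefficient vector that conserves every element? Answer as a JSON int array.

A: 1·1 = 1 | 4·0+1·1 = 1
Z: 1·5 = 5 | 4·0+1·5 = 5
X: 1·8 = 8 | 4·2+1·0 = 8
L: 1·1 = 1 | 4·0+1·1 = 1
R: 1·5 = 5 | 4·0+1·5 = 5
gcd(1,4,1) = 1

Coefficients: [1, 4, 1]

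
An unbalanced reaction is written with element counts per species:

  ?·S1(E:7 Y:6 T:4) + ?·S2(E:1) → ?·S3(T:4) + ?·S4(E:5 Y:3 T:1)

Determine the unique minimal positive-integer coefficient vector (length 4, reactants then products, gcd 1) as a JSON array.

E: 2·7+6·1 = 20 | 1·0+4·5 = 20
Y: 2·6+6·0 = 12 | 1·0+4·3 = 12
T: 2·4+6·0 = 8 | 1·4+4·1 = 8
gcd(2,6,1,4) = 1

Coefficients: [2, 6, 1, 4]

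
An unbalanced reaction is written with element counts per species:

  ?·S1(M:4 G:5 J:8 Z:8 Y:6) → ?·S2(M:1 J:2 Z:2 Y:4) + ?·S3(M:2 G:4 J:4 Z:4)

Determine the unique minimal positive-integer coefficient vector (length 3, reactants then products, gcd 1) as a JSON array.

Coefficients: [4, 6, 5]

M: 4·4 = 16 | 6·1+5·2 = 16
G: 4·5 = 20 | 6·0+5·4 = 20
J: 4·8 = 32 | 6·2+5·4 = 32
Z: 4·8 = 32 | 6·2+5·4 = 32
Y: 4·6 = 24 | 6·4+5·0 = 24
gcd(4,6,5) = 1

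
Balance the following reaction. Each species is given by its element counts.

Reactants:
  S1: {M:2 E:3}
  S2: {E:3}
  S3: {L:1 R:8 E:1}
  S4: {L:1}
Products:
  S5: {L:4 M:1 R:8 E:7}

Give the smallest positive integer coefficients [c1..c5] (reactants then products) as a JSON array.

Coefficients: [1, 3, 2, 6, 2]

L: 1·0+3·0+2·1+6·1 = 8 | 2·4 = 8
M: 1·2+3·0+2·0+6·0 = 2 | 2·1 = 2
R: 1·0+3·0+2·8+6·0 = 16 | 2·8 = 16
E: 1·3+3·3+2·1+6·0 = 14 | 2·7 = 14
gcd(1,3,2,6,2) = 1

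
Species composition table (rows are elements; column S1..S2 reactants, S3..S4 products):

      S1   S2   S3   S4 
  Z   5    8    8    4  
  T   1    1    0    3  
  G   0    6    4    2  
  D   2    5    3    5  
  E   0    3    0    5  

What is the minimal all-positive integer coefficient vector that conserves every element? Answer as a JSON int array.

Coefficients: [4, 5, 6, 3]

Z: 4·5+5·8 = 60 | 6·8+3·4 = 60
T: 4·1+5·1 = 9 | 6·0+3·3 = 9
G: 4·0+5·6 = 30 | 6·4+3·2 = 30
D: 4·2+5·5 = 33 | 6·3+3·5 = 33
E: 4·0+5·3 = 15 | 6·0+3·5 = 15
gcd(4,5,6,3) = 1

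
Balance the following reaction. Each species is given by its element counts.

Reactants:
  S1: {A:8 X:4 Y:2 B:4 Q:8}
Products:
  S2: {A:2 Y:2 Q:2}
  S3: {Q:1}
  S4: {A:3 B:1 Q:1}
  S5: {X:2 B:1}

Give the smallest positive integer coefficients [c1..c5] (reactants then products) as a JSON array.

A: 1·8 = 8 | 1·2+4·0+2·3+2·0 = 8
X: 1·4 = 4 | 1·0+4·0+2·0+2·2 = 4
Y: 1·2 = 2 | 1·2+4·0+2·0+2·0 = 2
B: 1·4 = 4 | 1·0+4·0+2·1+2·1 = 4
Q: 1·8 = 8 | 1·2+4·1+2·1+2·0 = 8
gcd(1,1,4,2,2) = 1

Coefficients: [1, 1, 4, 2, 2]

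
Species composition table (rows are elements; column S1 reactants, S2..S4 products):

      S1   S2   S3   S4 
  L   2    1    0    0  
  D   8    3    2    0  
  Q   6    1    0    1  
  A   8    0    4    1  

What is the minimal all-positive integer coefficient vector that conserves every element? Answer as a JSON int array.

L: 1·2 = 2 | 2·1+1·0+4·0 = 2
D: 1·8 = 8 | 2·3+1·2+4·0 = 8
Q: 1·6 = 6 | 2·1+1·0+4·1 = 6
A: 1·8 = 8 | 2·0+1·4+4·1 = 8
gcd(1,2,1,4) = 1

Coefficients: [1, 2, 1, 4]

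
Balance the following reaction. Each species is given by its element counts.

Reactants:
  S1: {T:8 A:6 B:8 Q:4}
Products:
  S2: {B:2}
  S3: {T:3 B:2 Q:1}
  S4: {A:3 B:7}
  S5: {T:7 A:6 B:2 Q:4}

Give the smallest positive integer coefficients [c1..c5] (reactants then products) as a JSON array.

Coefficients: [5, 5, 4, 2, 4]

T: 5·8 = 40 | 5·0+4·3+2·0+4·7 = 40
A: 5·6 = 30 | 5·0+4·0+2·3+4·6 = 30
B: 5·8 = 40 | 5·2+4·2+2·7+4·2 = 40
Q: 5·4 = 20 | 5·0+4·1+2·0+4·4 = 20
gcd(5,5,4,2,4) = 1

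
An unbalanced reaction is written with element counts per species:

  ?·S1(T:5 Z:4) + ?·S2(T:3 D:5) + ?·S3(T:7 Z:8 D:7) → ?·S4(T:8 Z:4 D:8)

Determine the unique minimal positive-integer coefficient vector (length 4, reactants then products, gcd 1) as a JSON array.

T: 2·5+5·3+1·7 = 32 | 4·8 = 32
Z: 2·4+5·0+1·8 = 16 | 4·4 = 16
D: 2·0+5·5+1·7 = 32 | 4·8 = 32
gcd(2,5,1,4) = 1

Coefficients: [2, 5, 1, 4]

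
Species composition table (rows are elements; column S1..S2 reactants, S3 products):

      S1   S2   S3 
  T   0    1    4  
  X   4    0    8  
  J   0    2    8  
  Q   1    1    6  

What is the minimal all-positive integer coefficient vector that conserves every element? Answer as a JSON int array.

T: 2·0+4·1 = 4 | 1·4 = 4
X: 2·4+4·0 = 8 | 1·8 = 8
J: 2·0+4·2 = 8 | 1·8 = 8
Q: 2·1+4·1 = 6 | 1·6 = 6
gcd(2,4,1) = 1

Coefficients: [2, 4, 1]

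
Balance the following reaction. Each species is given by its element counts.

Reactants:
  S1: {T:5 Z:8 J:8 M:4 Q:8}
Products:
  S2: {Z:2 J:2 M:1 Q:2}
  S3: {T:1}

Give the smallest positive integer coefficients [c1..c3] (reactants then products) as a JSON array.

T: 1·5 = 5 | 4·0+5·1 = 5
Z: 1·8 = 8 | 4·2+5·0 = 8
J: 1·8 = 8 | 4·2+5·0 = 8
M: 1·4 = 4 | 4·1+5·0 = 4
Q: 1·8 = 8 | 4·2+5·0 = 8
gcd(1,4,5) = 1

Coefficients: [1, 4, 5]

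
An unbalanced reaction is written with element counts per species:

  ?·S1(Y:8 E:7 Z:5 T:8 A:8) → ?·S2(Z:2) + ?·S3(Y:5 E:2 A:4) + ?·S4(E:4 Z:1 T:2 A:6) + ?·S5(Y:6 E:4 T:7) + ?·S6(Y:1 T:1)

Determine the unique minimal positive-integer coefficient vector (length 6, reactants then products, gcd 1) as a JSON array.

Y: 2·8 = 16 | 4·0+1·5+2·0+1·6+5·1 = 16
E: 2·7 = 14 | 4·0+1·2+2·4+1·4+5·0 = 14
Z: 2·5 = 10 | 4·2+1·0+2·1+1·0+5·0 = 10
T: 2·8 = 16 | 4·0+1·0+2·2+1·7+5·1 = 16
A: 2·8 = 16 | 4·0+1·4+2·6+1·0+5·0 = 16
gcd(2,4,1,2,1,5) = 1

Coefficients: [2, 4, 1, 2, 1, 5]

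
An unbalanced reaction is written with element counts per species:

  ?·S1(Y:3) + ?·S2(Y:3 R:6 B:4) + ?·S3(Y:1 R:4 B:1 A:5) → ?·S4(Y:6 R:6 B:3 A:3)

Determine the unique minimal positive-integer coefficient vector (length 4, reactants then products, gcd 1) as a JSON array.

Y: 6·3+3·3+3·1 = 30 | 5·6 = 30
R: 6·0+3·6+3·4 = 30 | 5·6 = 30
B: 6·0+3·4+3·1 = 15 | 5·3 = 15
A: 6·0+3·0+3·5 = 15 | 5·3 = 15
gcd(6,3,3,5) = 1

Coefficients: [6, 3, 3, 5]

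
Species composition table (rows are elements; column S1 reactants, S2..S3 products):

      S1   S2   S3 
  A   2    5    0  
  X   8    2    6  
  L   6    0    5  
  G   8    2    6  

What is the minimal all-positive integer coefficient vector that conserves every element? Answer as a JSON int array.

A: 5·2 = 10 | 2·5+6·0 = 10
X: 5·8 = 40 | 2·2+6·6 = 40
L: 5·6 = 30 | 2·0+6·5 = 30
G: 5·8 = 40 | 2·2+6·6 = 40
gcd(5,2,6) = 1

Coefficients: [5, 2, 6]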